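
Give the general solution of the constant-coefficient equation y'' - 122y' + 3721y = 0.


Characteristic equation: r² - 122r + 3721 = 0, i.e. (r - 61)² = 0.
Repeated root r = 61; include an x factor for the second linearly independent solution.
General solution: y = (C₁ + C₂x)e^(61x).


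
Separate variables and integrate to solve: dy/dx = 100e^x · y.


Separate variables: dy/y = 100e^x dx.
Integrate: ln|y| = 100e^x + C₀.
Exponentiate: y = Ce^(100e^x).


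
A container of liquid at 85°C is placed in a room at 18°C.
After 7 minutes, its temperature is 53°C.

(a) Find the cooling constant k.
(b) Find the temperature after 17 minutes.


Newton's law: T(t) = T_a + (T₀ - T_a)e^(-kt).
(a) Use T(7) = 53: (53 - 18)/(85 - 18) = e^(-k·7), so k = -ln(0.522)/7 ≈ 0.0928.
(b) Apply k to t = 17: T(17) = 18 + (67)e^(-1.577) ≈ 31.8°C.


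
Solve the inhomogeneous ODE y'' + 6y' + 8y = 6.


Characteristic roots of r² + 6r + 8 = 0 are -4, -2.
y_h = C₁e^(-4x) + C₂e^(-2x).
Constant forcing; try y_p = A. Then 8A = 6 ⇒ A = 3/4.
General solution: y = C₁e^(-4x) + C₂e^(-2x) + 3/4.


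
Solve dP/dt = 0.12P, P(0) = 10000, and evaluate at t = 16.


The ODE dP/dt = 0.12P has solution P(t) = P(0)e^(0.12t).
Substitute P(0) = 10000 and t = 16: P(16) = 10000 e^(1.92) ≈ 68210.


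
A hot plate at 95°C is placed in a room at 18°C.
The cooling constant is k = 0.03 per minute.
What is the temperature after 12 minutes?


Newton's law: dT/dt = -k(T - T_a) has solution T(t) = T_a + (T₀ - T_a)e^(-kt).
Plug in T_a = 18, T₀ = 95, k = 0.03, t = 12: T(12) = 18 + (77)e^(-0.36) ≈ 71.7°C.


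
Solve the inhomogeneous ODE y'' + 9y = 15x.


Homogeneous: r² + 9 = 0 ⇒ r = ±3i, y_h = C₁cos(3x) + C₂sin(3x).
Polynomial forcing; try y_p = Ax + B. Then y_p'' + 9 y_p = 9(Ax + B) = 15x, so B = 0 and A = 5/3.
General solution: y = C₁cos(3x) + C₂sin(3x) + (5/3)x.


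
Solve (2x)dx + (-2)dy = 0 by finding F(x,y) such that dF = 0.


Check exactness: ∂M/∂y = 0 and ∂N/∂x = 0; equal, so the equation is exact.
Integrate M with respect to x (treating y as constant): ∫M dx = x^2 + h(y).
Differentiate w.r.t. y and set equal to N: the x-dependent terms already match, leaving h'(y) = -2. Integrate: h(y) = -2y.
So F(x,y) = x^2 - 2y.
General solution: x^2 - 2y = C.


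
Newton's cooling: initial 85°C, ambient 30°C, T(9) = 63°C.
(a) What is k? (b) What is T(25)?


Newton's law: T(t) = T_a + (T₀ - T_a)e^(-kt).
(a) Use T(9) = 63: (63 - 30)/(85 - 30) = e^(-k·9), so k = -ln(0.600)/9 ≈ 0.0568.
(b) Apply k to t = 25: T(25) = 30 + (55)e^(-1.419) ≈ 43.3°C.


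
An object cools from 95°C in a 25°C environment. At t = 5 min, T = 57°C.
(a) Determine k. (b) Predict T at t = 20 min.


Newton's law: T(t) = T_a + (T₀ - T_a)e^(-kt).
(a) Use T(5) = 57: (57 - 25)/(95 - 25) = e^(-k·5), so k = -ln(0.457)/5 ≈ 0.1566.
(b) Apply k to t = 20: T(20) = 25 + (70)e^(-3.131) ≈ 28.1°C.


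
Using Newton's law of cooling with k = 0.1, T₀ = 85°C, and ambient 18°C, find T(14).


Newton's law: dT/dt = -k(T - T_a) has solution T(t) = T_a + (T₀ - T_a)e^(-kt).
Plug in T_a = 18, T₀ = 85, k = 0.1, t = 14: T(14) = 18 + (67)e^(-1.40) ≈ 34.5°C.


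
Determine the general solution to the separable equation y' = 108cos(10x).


g(y) = 1, so integrate directly: y = ∫ 108cos(10x) dx = (54/5)sin(10x) + C.


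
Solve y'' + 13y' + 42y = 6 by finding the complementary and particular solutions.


Characteristic roots of r² + 13r + 42 = 0 are -7, -6.
y_h = C₁e^(-7x) + C₂e^(-6x).
Constant forcing; try y_p = A. Then 42A = 6 ⇒ A = 1/7.
General solution: y = C₁e^(-7x) + C₂e^(-6x) + 1/7.


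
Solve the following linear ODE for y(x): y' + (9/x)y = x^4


P(x) = 9/x ⇒ μ = x^9.
(x^9 y)' = x^13 ⇒ x^9 y = x^14/(14) + C.
Solve for y: y = (1/14)x^5 + C/x^9.


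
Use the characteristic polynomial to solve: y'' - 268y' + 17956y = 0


Characteristic equation: r² - 268r + 17956 = 0, i.e. (r - 134)² = 0.
Repeated root r = 134; include an x factor for the second linearly independent solution.
General solution: y = (C₁ + C₂x)e^(134x).


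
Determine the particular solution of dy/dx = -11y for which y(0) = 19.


General solution of y' = -11y is y = Ce^(-11x).
Apply y(0) = 19: C = 19.
Particular solution: y = 19e^(-11x).


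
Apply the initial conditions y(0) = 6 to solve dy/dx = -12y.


General solution of y' = -12y is y = Ce^(-12x).
Apply y(0) = 6: C = 6.
Particular solution: y = 6e^(-12x).


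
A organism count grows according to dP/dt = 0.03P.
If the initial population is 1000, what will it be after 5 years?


The ODE dP/dt = 0.03P has solution P(t) = P(0)e^(0.03t).
Substitute P(0) = 1000 and t = 5: P(5) = 1000 e^(0.15) ≈ 1162.


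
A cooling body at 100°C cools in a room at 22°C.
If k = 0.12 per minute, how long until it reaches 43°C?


From T(t) = T_a + (T₀ - T_a)e^(-kt), set T(t) = 43:
(43 - 22) / (100 - 22) = e^(-0.12t), so t = -ln(0.269)/0.12 ≈ 10.9 minutes.


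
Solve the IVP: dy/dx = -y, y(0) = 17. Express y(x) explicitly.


General solution of y' = -y is y = Ce^(-x).
Apply y(0) = 17: C = 17.
Particular solution: y = 17e^(-x).


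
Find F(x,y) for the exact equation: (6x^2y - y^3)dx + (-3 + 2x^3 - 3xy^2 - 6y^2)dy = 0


Check exactness: ∂M/∂y = 6x^2 - 3y^2 and ∂N/∂x = 6x^2 - 3y^2; equal, so the equation is exact.
Integrate M with respect to x (treating y as constant): ∫M dx = 2x^3y - xy^3 + h(y).
Differentiate w.r.t. y and set equal to N: the x-dependent terms already match, leaving h'(y) = -3 - 6y^2. Integrate: h(y) = -3y - 2y^3.
So F(x,y) = -3y + 2x^3y - xy^3 - 2y^3.
General solution: -3y + 2x^3y - xy^3 - 2y^3 = C.


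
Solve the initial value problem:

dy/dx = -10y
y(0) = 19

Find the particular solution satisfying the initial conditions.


General solution of y' = -10y is y = Ce^(-10x).
Apply y(0) = 19: C = 19.
Particular solution: y = 19e^(-10x).


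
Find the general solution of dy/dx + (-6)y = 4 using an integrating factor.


P(x) = -6 ⇒ μ = e^(-6x).
(μ y)' = 4e^(-6x) ⇒ μ y = -(2/3)e^(-6x) + C.
Divide by μ: y = -2/3 + Ce^(6x).


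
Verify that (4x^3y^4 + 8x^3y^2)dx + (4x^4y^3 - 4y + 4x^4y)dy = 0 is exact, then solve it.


Check exactness: ∂M/∂y = 16x^3y^3 + 16x^3y and ∂N/∂x = 16x^3y^3 + 16x^3y; equal, so the equation is exact.
Integrate M with respect to x (treating y as constant): ∫M dx = x^4y^4 + 2x^4y^2 + h(y).
Differentiate w.r.t. y and set equal to N: the x-dependent terms already match, leaving h'(y) = -4y. Integrate: h(y) = -2y^2.
So F(x,y) = x^4y^4 - 2y^2 + 2x^4y^2.
General solution: x^4y^4 - 2y^2 + 2x^4y^2 = C.


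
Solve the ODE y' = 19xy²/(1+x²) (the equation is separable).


Separate: dy/y² = 19x/(1+x²) dx.
Integrate LHS: ∫ dy/y² = -1/y.
Integrate RHS via u = 1+x²: (19/2)ln(1+x²) + C.
Result: -1/y = (19/2)ln(1+x²) + C.


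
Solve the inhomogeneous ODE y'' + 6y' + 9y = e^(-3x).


Characteristic polynomial (r + 3)² = 0; repeated root r = -3.
y_h = (C₁ + C₂x)e^(-3x). Forcing matches the repeated root (resonance), so try y_p = Ax² e^(-3x).
Substitute and solve for A: 2A = 1, so A = 1/2.
General solution: y = (C₁ + C₂x + (1/2)x²)e^(-3x).


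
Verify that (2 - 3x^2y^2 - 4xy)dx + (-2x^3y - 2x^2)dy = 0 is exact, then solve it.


Check exactness: ∂M/∂y = -6x^2y - 4x and ∂N/∂x = -6x^2y - 4x; equal, so the equation is exact.
Integrate M with respect to x (treating y as constant): ∫M dx = 2x - x^3y^2 - 2x^2y + h(y).
Differentiate w.r.t. y and set equal to N: all terms match, so h'(y) = 0 and h is a constant absorbed into C.
General solution: 2x - x^3y^2 - 2x^2y = C.


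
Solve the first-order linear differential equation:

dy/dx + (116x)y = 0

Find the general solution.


P(x) = 116x ⇒ μ = e^(58x²).
Q(x) = 0 so μ y is constant: y = Ce^(-58x²).


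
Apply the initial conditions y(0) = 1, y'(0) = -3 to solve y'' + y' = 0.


Characteristic roots of r² + r = 0 are 0, -1.
General solution y = c₁ + c₂ e^(-x).
Apply y(0) = 1: c₁ + c₂ = 1. Apply y'(0) = -3: 0 c₁ - 1 c₂ = -3.
Solve: c₁ = -2, c₂ = 3.
Particular solution: y = -2 + 3e^(-x).


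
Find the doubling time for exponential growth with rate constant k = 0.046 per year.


Exponential growth: P(t) = P₀ e^(0.046t). Set P(t)/P₀ = 2: e^(0.046t) = 2.
Solve: t = ln(2)/0.046 ≈ 15.07 years.


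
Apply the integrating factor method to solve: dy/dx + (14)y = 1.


P(x) = 14, Q(x) = 1; integrating factor μ = e^(14x).
(μ y)' = e^(14x) ⇒ μ y = (1/14)e^(14x) + C.
Divide by μ: y = 1/14 + Ce^(-14x).


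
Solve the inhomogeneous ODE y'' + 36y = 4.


Homogeneous part: r² + 36 = 0 ⇒ r = ±6i, so y_h = C₁cos(6x) + C₂sin(6x).
Try constant y_p = A; plug in: 36A = 4 ⇒ A = 1/9.
General solution: y = C₁cos(6x) + C₂sin(6x) + 1/9.


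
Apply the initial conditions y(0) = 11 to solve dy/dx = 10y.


General solution of y' = 10y is y = Ce^(10x).
Apply y(0) = 11: C = 11.
Particular solution: y = 11e^(10x).


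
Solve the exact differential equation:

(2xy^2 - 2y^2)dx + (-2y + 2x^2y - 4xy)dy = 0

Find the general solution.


Check exactness: ∂M/∂y = 4xy - 4y and ∂N/∂x = 4xy - 4y; equal, so the equation is exact.
Integrate M with respect to x (treating y as constant): ∫M dx = x^2y^2 - 2xy^2 + h(y).
Differentiate w.r.t. y and set equal to N: the x-dependent terms already match, leaving h'(y) = -2y. Integrate: h(y) = -y^2.
So F(x,y) = -y^2 + x^2y^2 - 2xy^2.
General solution: -y^2 + x^2y^2 - 2xy^2 = C.


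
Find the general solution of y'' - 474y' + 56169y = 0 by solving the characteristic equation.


Characteristic equation: r² - 474r + 56169 = 0, i.e. (r - 237)² = 0.
Repeated root r = 237; include an x factor for the second linearly independent solution.
General solution: y = (C₁ + C₂x)e^(237x).


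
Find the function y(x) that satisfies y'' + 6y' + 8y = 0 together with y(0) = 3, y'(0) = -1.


Characteristic roots of r² + 6r + 8 = 0 are -2, -4.
General solution y = c₁ e^(-2x) + c₂ e^(-4x).
Apply y(0) = 3: c₁ + c₂ = 3. Apply y'(0) = -1: -2 c₁ - 4 c₂ = -1.
Solve: c₁ = 11/2, c₂ = -5/2.
Particular solution: y = (11/2)e^(-2x) - (5/2)e^(-4x).


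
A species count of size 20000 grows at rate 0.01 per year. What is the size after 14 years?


The ODE dP/dt = 0.01P has solution P(t) = P(0)e^(0.01t).
Substitute P(0) = 20000 and t = 14: P(14) = 20000 e^(0.14) ≈ 23005.


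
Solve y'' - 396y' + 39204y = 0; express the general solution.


Characteristic equation: r² - 396r + 39204 = 0, i.e. (r - 198)² = 0.
Repeated root r = 198; include an x factor for the second linearly independent solution.
General solution: y = (C₁ + C₂x)e^(198x).


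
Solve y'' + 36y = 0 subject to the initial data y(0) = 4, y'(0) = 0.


Characteristic roots of r² + 36 = 0 are ±6i, so y = C₁cos(6x) + C₂sin(6x).
Apply y(0) = 4: C₁ = 4. Differentiate and apply y'(0) = 0: 6·C₂ = 0, so C₂ = 0.
Particular solution: y = 4cos(6x).


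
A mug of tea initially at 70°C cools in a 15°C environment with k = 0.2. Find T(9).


Newton's law: dT/dt = -k(T - T_a) has solution T(t) = T_a + (T₀ - T_a)e^(-kt).
Plug in T_a = 15, T₀ = 70, k = 0.2, t = 9: T(9) = 15 + (55)e^(-1.80) ≈ 24.1°C.


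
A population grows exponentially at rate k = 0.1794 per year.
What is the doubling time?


Exponential growth: P(t) = P₀ e^(0.1794t). Set P(t)/P₀ = 2: e^(0.1794t) = 2.
Solve: t = ln(2)/0.1794 ≈ 3.86 years.


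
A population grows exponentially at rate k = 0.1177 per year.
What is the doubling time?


Exponential growth: P(t) = P₀ e^(0.1177t). Set P(t)/P₀ = 2: e^(0.1177t) = 2.
Solve: t = ln(2)/0.1177 ≈ 5.89 years.


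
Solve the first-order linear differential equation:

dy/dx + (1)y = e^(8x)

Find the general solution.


P(x) = 1 ⇒ μ = e^(x).
(μ y)' = e^(9x) ⇒ μ y = e^(9x)/9 + C.
Divide by μ: y = (1/9)e^(8x) + Ce^(-x).


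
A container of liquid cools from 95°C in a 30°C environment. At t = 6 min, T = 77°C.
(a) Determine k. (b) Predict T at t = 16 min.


Newton's law: T(t) = T_a + (T₀ - T_a)e^(-kt).
(a) Use T(6) = 77: (77 - 30)/(95 - 30) = e^(-k·6), so k = -ln(0.723)/6 ≈ 0.0540.
(b) Apply k to t = 16: T(16) = 30 + (65)e^(-0.865) ≈ 57.4°C.


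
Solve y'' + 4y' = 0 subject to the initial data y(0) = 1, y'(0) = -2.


Characteristic roots of r² + 4r = 0 are -4, 0.
General solution y = c₁ e^(-4x) + c₂.
Apply y(0) = 1: c₁ + c₂ = 1. Apply y'(0) = -2: -4 c₁ + 0 c₂ = -2.
Solve: c₁ = 1/2, c₂ = 1/2.
Particular solution: y = (1/2)e^(-4x) + 1/2.


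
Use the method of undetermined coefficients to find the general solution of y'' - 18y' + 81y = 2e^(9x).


Characteristic polynomial (r - 9)² = 0; repeated root r = 9.
y_h = (C₁ + C₂x)e^(9x). Forcing matches the repeated root (resonance), so try y_p = Ax² e^(9x).
Substitute and solve for A: 2A = 2, so A = 1.
General solution: y = (C₁ + C₂x + x²)e^(9x).


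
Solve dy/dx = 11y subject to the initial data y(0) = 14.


General solution of y' = 11y is y = Ce^(11x).
Apply y(0) = 14: C = 14.
Particular solution: y = 14e^(11x).


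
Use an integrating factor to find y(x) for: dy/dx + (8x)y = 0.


P(x) = 8x ⇒ μ = e^(4x²).
Q(x) = 0 so μ y is constant: y = Ce^(-4x²).


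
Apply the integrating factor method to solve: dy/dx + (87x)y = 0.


P(x) = 87x ⇒ μ = e^((87/2)x²).
Q(x) = 0 so μ y is constant: y = Ce^(-(87/2)x²).


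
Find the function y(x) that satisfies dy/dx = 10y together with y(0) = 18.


General solution of y' = 10y is y = Ce^(10x).
Apply y(0) = 18: C = 18.
Particular solution: y = 18e^(10x).


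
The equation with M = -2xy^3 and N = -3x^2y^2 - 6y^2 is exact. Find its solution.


Check exactness: ∂M/∂y = -6xy^2 and ∂N/∂x = -6xy^2; equal, so the equation is exact.
Integrate M with respect to x (treating y as constant): ∫M dx = -x^2y^3 + h(y).
Differentiate w.r.t. y and set equal to N: the x-dependent terms already match, leaving h'(y) = -6y^2. Integrate: h(y) = -2y^3.
So F(x,y) = -x^2y^3 - 2y^3.
General solution: -x^2y^3 - 2y^3 = C.


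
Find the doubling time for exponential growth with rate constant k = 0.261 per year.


Exponential growth: P(t) = P₀ e^(0.261t). Set P(t)/P₀ = 2: e^(0.261t) = 2.
Solve: t = ln(2)/0.261 ≈ 2.66 years.


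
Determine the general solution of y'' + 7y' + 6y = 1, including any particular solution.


Characteristic roots of r² + 7r + 6 = 0 are -1, -6.
y_h = C₁e^(-x) + C₂e^(-6x).
Constant forcing; try y_p = A. Then 6A = 1 ⇒ A = 1/6.
General solution: y = C₁e^(-x) + C₂e^(-6x) + 1/6.


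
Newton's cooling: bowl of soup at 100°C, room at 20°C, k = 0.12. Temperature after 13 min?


Newton's law: dT/dt = -k(T - T_a) has solution T(t) = T_a + (T₀ - T_a)e^(-kt).
Plug in T_a = 20, T₀ = 100, k = 0.12, t = 13: T(13) = 20 + (80)e^(-1.56) ≈ 36.8°C.


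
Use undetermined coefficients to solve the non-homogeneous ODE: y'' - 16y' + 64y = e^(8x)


Characteristic polynomial (r - 8)² = 0; repeated root r = 8.
y_h = (C₁ + C₂x)e^(8x). Forcing matches the repeated root (resonance), so try y_p = Ax² e^(8x).
Substitute and solve for A: 2A = 1, so A = 1/2.
General solution: y = (C₁ + C₂x + (1/2)x²)e^(8x).


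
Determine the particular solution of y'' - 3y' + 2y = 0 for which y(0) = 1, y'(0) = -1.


Characteristic roots of r² - 3r + 2 = 0 are 1, 2.
General solution y = c₁ e^(x) + c₂ e^(2x).
Apply y(0) = 1: c₁ + c₂ = 1. Apply y'(0) = -1: 1 c₁ + 2 c₂ = -1.
Solve: c₁ = 3, c₂ = -2.
Particular solution: y = 3e^(x) - 2e^(2x).


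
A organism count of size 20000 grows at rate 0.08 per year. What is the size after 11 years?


The ODE dP/dt = 0.08P has solution P(t) = P(0)e^(0.08t).
Substitute P(0) = 20000 and t = 11: P(11) = 20000 e^(0.88) ≈ 48218.


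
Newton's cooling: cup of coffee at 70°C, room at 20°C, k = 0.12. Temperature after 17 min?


Newton's law: dT/dt = -k(T - T_a) has solution T(t) = T_a + (T₀ - T_a)e^(-kt).
Plug in T_a = 20, T₀ = 70, k = 0.12, t = 17: T(17) = 20 + (50)e^(-2.04) ≈ 26.5°C.


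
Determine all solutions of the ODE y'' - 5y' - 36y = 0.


Characteristic equation: r² - 5r - 36 = 0.
Factor: (r + 4)(r - 9) = 0 ⇒ r = -4, 9 (distinct real).
General solution: y = C₁e^(-4x) + C₂e^(9x).


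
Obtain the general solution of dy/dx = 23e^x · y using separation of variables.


Separate variables: dy/y = 23e^x dx.
Integrate: ln|y| = 23e^x + C₀.
Exponentiate: y = Ce^(23e^x).


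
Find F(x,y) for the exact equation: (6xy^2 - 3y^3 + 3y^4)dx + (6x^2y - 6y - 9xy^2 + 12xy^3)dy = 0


Check exactness: ∂M/∂y = 12xy - 9y^2 + 12y^3 and ∂N/∂x = 12xy - 9y^2 + 12y^3; equal, so the equation is exact.
Integrate M with respect to x (treating y as constant): ∫M dx = 3x^2y^2 - 3xy^3 + 3xy^4 + h(y).
Differentiate w.r.t. y and set equal to N: the x-dependent terms already match, leaving h'(y) = -6y. Integrate: h(y) = -3y^2.
So F(x,y) = 3x^2y^2 - 3y^2 - 3xy^3 + 3xy^4.
General solution: 3x^2y^2 - 3y^2 - 3xy^3 + 3xy^4 = C.


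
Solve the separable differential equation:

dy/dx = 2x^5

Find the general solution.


Integrate both sides with respect to x: y = ∫ 2x^5 dx = (1/3)x^6 + C.


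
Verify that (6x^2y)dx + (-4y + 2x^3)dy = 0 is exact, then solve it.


Check exactness: ∂M/∂y = 6x^2 and ∂N/∂x = 6x^2; equal, so the equation is exact.
Integrate M with respect to x (treating y as constant): ∫M dx = 2x^3y + h(y).
Differentiate w.r.t. y and set equal to N: the x-dependent terms already match, leaving h'(y) = -4y. Integrate: h(y) = -2y^2.
So F(x,y) = -2y^2 + 2x^3y.
General solution: -2y^2 + 2x^3y = C.


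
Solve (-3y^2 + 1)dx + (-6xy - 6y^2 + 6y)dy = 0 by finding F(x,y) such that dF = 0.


Check exactness: ∂M/∂y = -6y and ∂N/∂x = -6y; equal, so the equation is exact.
Integrate M with respect to x (treating y as constant): ∫M dx = -3xy^2 + x + h(y).
Differentiate w.r.t. y and set equal to N: the x-dependent terms already match, leaving h'(y) = -6y^2 + 6y. Integrate: h(y) = -2y^3 + 3y^2.
So F(x,y) = -3xy^2 + x - 2y^3 + 3y^2.
General solution: -3xy^2 + x - 2y^3 + 3y^2 = C.


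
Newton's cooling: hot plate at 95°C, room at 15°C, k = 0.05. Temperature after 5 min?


Newton's law: dT/dt = -k(T - T_a) has solution T(t) = T_a + (T₀ - T_a)e^(-kt).
Plug in T_a = 15, T₀ = 95, k = 0.05, t = 5: T(5) = 15 + (80)e^(-0.25) ≈ 77.3°C.


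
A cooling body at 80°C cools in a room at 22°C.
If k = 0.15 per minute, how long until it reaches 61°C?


From T(t) = T_a + (T₀ - T_a)e^(-kt), set T(t) = 61:
(61 - 22) / (80 - 22) = e^(-0.15t), so t = -ln(0.672)/0.15 ≈ 2.6 minutes.


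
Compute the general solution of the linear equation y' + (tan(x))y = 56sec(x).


P(x) = tan(x) ⇒ μ = e^(∫tan(x)dx) = sec(x).
(sec(x) y)' = 56sec²(x) ⇒ sec(x) y = 56tan(x) + C.
Multiply by cos(x): y = 56sin(x) + C·cos(x).


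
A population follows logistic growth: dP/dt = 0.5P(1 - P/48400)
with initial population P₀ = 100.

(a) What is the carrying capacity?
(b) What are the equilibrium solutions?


Logistic ODE dP/dt = 0.5P(1 - P/48400) has equilibria where dP/dt = 0, i.e. P = 0 or P = 48400.
The coefficient (1 - P/K) = 0 when P = K, identifying K = 48400 as the carrying capacity.
(a) K = 48400; (b) equilibria P = 0 and P = 48400.


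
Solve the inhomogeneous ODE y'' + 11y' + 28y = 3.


Characteristic roots of r² + 11r + 28 = 0 are -7, -4.
y_h = C₁e^(-7x) + C₂e^(-4x).
Constant forcing; try y_p = A. Then 28A = 3 ⇒ A = 3/28.
General solution: y = C₁e^(-7x) + C₂e^(-4x) + 3/28.


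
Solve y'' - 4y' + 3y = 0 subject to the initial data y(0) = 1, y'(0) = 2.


Characteristic roots of r² - 4r + 3 = 0 are 1, 3.
General solution y = c₁ e^(x) + c₂ e^(3x).
Apply y(0) = 1: c₁ + c₂ = 1. Apply y'(0) = 2: 1 c₁ + 3 c₂ = 2.
Solve: c₁ = 1/2, c₂ = 1/2.
Particular solution: y = (1/2)e^(x) + (1/2)e^(3x).


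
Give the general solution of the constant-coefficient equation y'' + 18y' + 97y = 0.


Characteristic equation: r² + 18r + 97 = 0.
Discriminant is negative; roots r = -9 ± 4i (complex conjugate pair).
General solution uses e^(α x)(C₁ cos(β x) + C₂ sin(β x)): y = e^(-9x)(C₁cos(4x) + C₂sin(4x)).


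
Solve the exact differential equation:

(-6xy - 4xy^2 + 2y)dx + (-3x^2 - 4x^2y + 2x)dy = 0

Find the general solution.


Check exactness: ∂M/∂y = -6x - 8xy + 2 and ∂N/∂x = -6x - 8xy + 2; equal, so the equation is exact.
Integrate M with respect to x (treating y as constant): ∫M dx = -3x^2y - 2x^2y^2 + 2xy + h(y).
Differentiate w.r.t. y and set equal to N: all terms match, so h'(y) = 0 and h is a constant absorbed into C.
General solution: -3x^2y - 2x^2y^2 + 2xy = C.


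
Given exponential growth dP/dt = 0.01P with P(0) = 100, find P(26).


The ODE dP/dt = 0.01P has solution P(t) = P(0)e^(0.01t).
Substitute P(0) = 100 and t = 26: P(26) = 100 e^(0.26) ≈ 130.


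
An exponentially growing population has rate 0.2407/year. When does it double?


Exponential growth: P(t) = P₀ e^(0.2407t). Set P(t)/P₀ = 2: e^(0.2407t) = 2.
Solve: t = ln(2)/0.2407 ≈ 2.88 years.


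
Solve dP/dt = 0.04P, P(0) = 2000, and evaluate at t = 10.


The ODE dP/dt = 0.04P has solution P(t) = P(0)e^(0.04t).
Substitute P(0) = 2000 and t = 10: P(10) = 2000 e^(0.40) ≈ 2984.


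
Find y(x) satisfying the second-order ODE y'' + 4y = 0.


Characteristic equation: r² + 4 = 0.
Discriminant is negative; roots r = 0 ± 2i (complex conjugate pair).
General solution uses e^(α x)(C₁ cos(β x) + C₂ sin(β x)): y = C₁cos(2x) + C₂sin(2x).


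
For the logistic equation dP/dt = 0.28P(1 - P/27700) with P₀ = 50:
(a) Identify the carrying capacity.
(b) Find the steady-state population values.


Logistic ODE dP/dt = 0.28P(1 - P/27700) has equilibria where dP/dt = 0, i.e. P = 0 or P = 27700.
The coefficient (1 - P/K) = 0 when P = K, identifying K = 27700 as the carrying capacity.
(a) K = 27700; (b) equilibria P = 0 and P = 27700.


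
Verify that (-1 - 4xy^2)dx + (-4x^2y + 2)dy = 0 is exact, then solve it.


Check exactness: ∂M/∂y = -8xy and ∂N/∂x = -8xy; equal, so the equation is exact.
Integrate M with respect to x (treating y as constant): ∫M dx = -x - 2x^2y^2 + h(y).
Differentiate w.r.t. y and set equal to N: the x-dependent terms already match, leaving h'(y) = 2. Integrate: h(y) = 2y.
So F(x,y) = -x - 2x^2y^2 + 2y.
General solution: -x - 2x^2y^2 + 2y = C.


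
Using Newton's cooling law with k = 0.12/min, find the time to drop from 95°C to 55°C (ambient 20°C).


From T(t) = T_a + (T₀ - T_a)e^(-kt), set T(t) = 55:
(55 - 20) / (95 - 20) = e^(-0.12t), so t = -ln(0.467)/0.12 ≈ 6.4 minutes.


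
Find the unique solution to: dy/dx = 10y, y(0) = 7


General solution of y' = 10y is y = Ce^(10x).
Apply y(0) = 7: C = 7.
Particular solution: y = 7e^(10x).


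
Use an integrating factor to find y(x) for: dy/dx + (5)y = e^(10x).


P(x) = 5 ⇒ μ = e^(5x).
(μ y)' = e^(15x) ⇒ μ y = e^(15x)/15 + C.
Divide by μ: y = (1/15)e^(10x) + Ce^(-5x).


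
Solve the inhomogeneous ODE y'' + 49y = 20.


Homogeneous part: r² + 49 = 0 ⇒ r = ±7i, so y_h = C₁cos(7x) + C₂sin(7x).
Try constant y_p = A; plug in: 49A = 20 ⇒ A = 20/49.
General solution: y = C₁cos(7x) + C₂sin(7x) + 20/49.


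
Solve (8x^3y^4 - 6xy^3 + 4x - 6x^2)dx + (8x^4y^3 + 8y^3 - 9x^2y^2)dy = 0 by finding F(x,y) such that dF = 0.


Check exactness: ∂M/∂y = 32x^3y^3 - 18xy^2 and ∂N/∂x = 32x^3y^3 - 18xy^2; equal, so the equation is exact.
Integrate M with respect to x (treating y as constant): ∫M dx = 2x^4y^4 - 3x^2y^3 + 2x^2 - 2x^3 + h(y).
Differentiate w.r.t. y and set equal to N: the x-dependent terms already match, leaving h'(y) = 8y^3. Integrate: h(y) = 2y^4.
So F(x,y) = 2x^4y^4 + 2y^4 - 3x^2y^3 + 2x^2 - 2x^3.
General solution: 2x^4y^4 + 2y^4 - 3x^2y^3 + 2x^2 - 2x^3 = C.


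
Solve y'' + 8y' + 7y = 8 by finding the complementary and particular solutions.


Characteristic roots of r² + 8r + 7 = 0 are -1, -7.
y_h = C₁e^(-x) + C₂e^(-7x).
Constant forcing; try y_p = A. Then 7A = 8 ⇒ A = 8/7.
General solution: y = C₁e^(-x) + C₂e^(-7x) + 8/7.


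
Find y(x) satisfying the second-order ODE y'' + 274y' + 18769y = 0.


Characteristic equation: r² + 274r + 18769 = 0, i.e. (r + 137)² = 0.
Repeated root r = -137; include an x factor for the second linearly independent solution.
General solution: y = (C₁ + C₂x)e^(-137x).


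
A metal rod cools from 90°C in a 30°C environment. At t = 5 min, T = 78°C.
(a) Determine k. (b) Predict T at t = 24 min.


Newton's law: T(t) = T_a + (T₀ - T_a)e^(-kt).
(a) Use T(5) = 78: (78 - 30)/(90 - 30) = e^(-k·5), so k = -ln(0.800)/5 ≈ 0.0446.
(b) Apply k to t = 24: T(24) = 30 + (60)e^(-1.071) ≈ 50.6°C.


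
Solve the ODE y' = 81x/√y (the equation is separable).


Separate: √y dy = 81x dx.
Integrate: (2/3)y^(3/2) = (81/2)x² + C.


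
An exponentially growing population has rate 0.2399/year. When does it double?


Exponential growth: P(t) = P₀ e^(0.2399t). Set P(t)/P₀ = 2: e^(0.2399t) = 2.
Solve: t = ln(2)/0.2399 ≈ 2.89 years.


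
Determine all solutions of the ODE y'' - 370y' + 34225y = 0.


Characteristic equation: r² - 370r + 34225 = 0, i.e. (r - 185)² = 0.
Repeated root r = 185; include an x factor for the second linearly independent solution.
General solution: y = (C₁ + C₂x)e^(185x).


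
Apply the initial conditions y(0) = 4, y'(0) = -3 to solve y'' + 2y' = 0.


Characteristic roots of r² + 2r = 0 are -2, 0.
General solution y = c₁ e^(-2x) + c₂.
Apply y(0) = 4: c₁ + c₂ = 4. Apply y'(0) = -3: -2 c₁ + 0 c₂ = -3.
Solve: c₁ = 3/2, c₂ = 5/2.
Particular solution: y = (3/2)e^(-2x) + 5/2.


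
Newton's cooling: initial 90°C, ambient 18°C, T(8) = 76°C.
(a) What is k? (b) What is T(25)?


Newton's law: T(t) = T_a + (T₀ - T_a)e^(-kt).
(a) Use T(8) = 76: (76 - 18)/(90 - 18) = e^(-k·8), so k = -ln(0.806)/8 ≈ 0.0270.
(b) Apply k to t = 25: T(25) = 18 + (72)e^(-0.676) ≈ 54.6°C.


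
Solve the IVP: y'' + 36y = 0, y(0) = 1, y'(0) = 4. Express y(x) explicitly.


Characteristic roots of r² + 36 = 0 are ±6i, so y = C₁cos(6x) + C₂sin(6x).
Apply y(0) = 1: C₁ = 1. Differentiate and apply y'(0) = 4: 6·C₂ = 4, so C₂ = 2/3.
Particular solution: y = cos(6x) + (2/3)sin(6x).


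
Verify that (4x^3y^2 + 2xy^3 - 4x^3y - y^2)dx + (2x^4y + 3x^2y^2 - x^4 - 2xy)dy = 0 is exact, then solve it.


Check exactness: ∂M/∂y = 8x^3y + 6xy^2 - 4x^3 - 2y and ∂N/∂x = 8x^3y + 6xy^2 - 4x^3 - 2y; equal, so the equation is exact.
Integrate M with respect to x (treating y as constant): ∫M dx = x^4y^2 + x^2y^3 - x^4y - xy^2 + h(y).
Differentiate w.r.t. y and set equal to N: all terms match, so h'(y) = 0 and h is a constant absorbed into C.
General solution: x^4y^2 + x^2y^3 - x^4y - xy^2 = C.


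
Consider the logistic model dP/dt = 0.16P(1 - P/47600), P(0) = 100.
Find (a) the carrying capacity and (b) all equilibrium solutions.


Logistic ODE dP/dt = 0.16P(1 - P/47600) has equilibria where dP/dt = 0, i.e. P = 0 or P = 47600.
The coefficient (1 - P/K) = 0 when P = K, identifying K = 47600 as the carrying capacity.
(a) K = 47600; (b) equilibria P = 0 and P = 47600.


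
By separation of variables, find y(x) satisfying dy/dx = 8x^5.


Integrate both sides with respect to x: y = ∫ 8x^5 dx = (4/3)x^6 + C.


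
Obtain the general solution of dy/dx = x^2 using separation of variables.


Integrate both sides with respect to x: y = ∫ x^2 dx = (1/3)x^3 + C.


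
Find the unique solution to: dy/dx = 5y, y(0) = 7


General solution of y' = 5y is y = Ce^(5x).
Apply y(0) = 7: C = 7.
Particular solution: y = 7e^(5x).


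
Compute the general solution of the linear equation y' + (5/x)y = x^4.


P(x) = 5/x ⇒ μ = x^5.
(x^5 y)' = x^9 ⇒ x^5 y = x^10/(10) + C.
Solve for y: y = (1/10)x^5 + C/x^5.


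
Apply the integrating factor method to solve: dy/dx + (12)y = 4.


P(x) = 12, Q(x) = 4; integrating factor μ = e^(12x).
(μ y)' = 4e^(12x) ⇒ μ y = (1/3)e^(12x) + C.
Divide by μ: y = 1/3 + Ce^(-12x).


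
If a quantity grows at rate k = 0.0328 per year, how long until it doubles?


Exponential growth: P(t) = P₀ e^(0.0328t). Set P(t)/P₀ = 2: e^(0.0328t) = 2.
Solve: t = ln(2)/0.0328 ≈ 21.13 years.


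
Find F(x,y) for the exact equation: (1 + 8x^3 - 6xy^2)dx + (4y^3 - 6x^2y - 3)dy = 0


Check exactness: ∂M/∂y = -12xy and ∂N/∂x = -12xy; equal, so the equation is exact.
Integrate M with respect to x (treating y as constant): ∫M dx = x + 2x^4 - 3x^2y^2 + h(y).
Differentiate w.r.t. y and set equal to N: the x-dependent terms already match, leaving h'(y) = 4y^3 - 3. Integrate: h(y) = y^4 - 3y.
So F(x,y) = x + 2x^4 + y^4 - 3x^2y^2 - 3y.
General solution: x + 2x^4 + y^4 - 3x^2y^2 - 3y = C.


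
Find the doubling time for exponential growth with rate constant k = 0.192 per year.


Exponential growth: P(t) = P₀ e^(0.192t). Set P(t)/P₀ = 2: e^(0.192t) = 2.
Solve: t = ln(2)/0.192 ≈ 3.61 years.


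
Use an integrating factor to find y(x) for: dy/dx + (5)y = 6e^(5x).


P(x) = 5 ⇒ μ = e^(5x).
(μ y)' = 6e^(10x) ⇒ μ y = (6/10)e^(10x) + C.
Divide by μ: y = (3/5)e^(5x) + Ce^(-5x).


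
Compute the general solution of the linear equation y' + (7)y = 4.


P(x) = 7, Q(x) = 4; integrating factor μ = e^(7x).
(μ y)' = 4e^(7x) ⇒ μ y = (4/7)e^(7x) + C.
Divide by μ: y = 4/7 + Ce^(-7x).


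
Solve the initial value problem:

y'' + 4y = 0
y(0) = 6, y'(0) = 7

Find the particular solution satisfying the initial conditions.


Characteristic roots of r² + 4 = 0 are ±2i, so y = C₁cos(2x) + C₂sin(2x).
Apply y(0) = 6: C₁ = 6. Differentiate and apply y'(0) = 7: 2·C₂ = 7, so C₂ = 7/2.
Particular solution: y = 6cos(2x) + (7/2)sin(2x).


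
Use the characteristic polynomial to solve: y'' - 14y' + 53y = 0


Characteristic equation: r² - 14r + 53 = 0.
Discriminant is negative; roots r = 7 ± 2i (complex conjugate pair).
General solution uses e^(α x)(C₁ cos(β x) + C₂ sin(β x)): y = e^(7x)(C₁cos(2x) + C₂sin(2x)).


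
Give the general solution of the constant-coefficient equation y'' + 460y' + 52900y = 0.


Characteristic equation: r² + 460r + 52900 = 0, i.e. (r + 230)² = 0.
Repeated root r = -230; include an x factor for the second linearly independent solution.
General solution: y = (C₁ + C₂x)e^(-230x).


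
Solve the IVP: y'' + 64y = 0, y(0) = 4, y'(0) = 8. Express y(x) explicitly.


Characteristic roots of r² + 64 = 0 are ±8i, so y = C₁cos(8x) + C₂sin(8x).
Apply y(0) = 4: C₁ = 4. Differentiate and apply y'(0) = 8: 8·C₂ = 8, so C₂ = 1.
Particular solution: y = 4cos(8x) + sin(8x).


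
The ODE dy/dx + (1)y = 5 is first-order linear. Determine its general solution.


P(x) = 1, Q(x) = 5; integrating factor μ = e^(x).
(μ y)' = 5e^(x) ⇒ μ y = 5e^(x) + C.
Divide by μ: y = 5 + Ce^(-x).


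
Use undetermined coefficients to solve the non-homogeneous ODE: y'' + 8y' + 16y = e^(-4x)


Characteristic polynomial (r + 4)² = 0; repeated root r = -4.
y_h = (C₁ + C₂x)e^(-4x). Forcing matches the repeated root (resonance), so try y_p = Ax² e^(-4x).
Substitute and solve for A: 2A = 1, so A = 1/2.
General solution: y = (C₁ + C₂x + (1/2)x²)e^(-4x).


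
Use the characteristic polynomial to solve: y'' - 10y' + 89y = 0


Characteristic equation: r² - 10r + 89 = 0.
Discriminant is negative; roots r = 5 ± 8i (complex conjugate pair).
General solution uses e^(α x)(C₁ cos(β x) + C₂ sin(β x)): y = e^(5x)(C₁cos(8x) + C₂sin(8x)).


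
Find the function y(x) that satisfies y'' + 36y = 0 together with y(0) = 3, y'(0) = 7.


Characteristic roots of r² + 36 = 0 are ±6i, so y = C₁cos(6x) + C₂sin(6x).
Apply y(0) = 3: C₁ = 3. Differentiate and apply y'(0) = 7: 6·C₂ = 7, so C₂ = 7/6.
Particular solution: y = 3cos(6x) + (7/6)sin(6x).


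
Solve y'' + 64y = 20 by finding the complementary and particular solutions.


Homogeneous part: r² + 64 = 0 ⇒ r = ±8i, so y_h = C₁cos(8x) + C₂sin(8x).
Try constant y_p = A; plug in: 64A = 20 ⇒ A = 5/16.
General solution: y = C₁cos(8x) + C₂sin(8x) + 5/16.


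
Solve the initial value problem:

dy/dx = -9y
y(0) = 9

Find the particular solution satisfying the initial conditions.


General solution of y' = -9y is y = Ce^(-9x).
Apply y(0) = 9: C = 9.
Particular solution: y = 9e^(-9x).


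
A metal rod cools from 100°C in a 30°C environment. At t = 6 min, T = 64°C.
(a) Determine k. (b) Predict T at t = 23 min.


Newton's law: T(t) = T_a + (T₀ - T_a)e^(-kt).
(a) Use T(6) = 64: (64 - 30)/(100 - 30) = e^(-k·6), so k = -ln(0.486)/6 ≈ 0.1204.
(b) Apply k to t = 23: T(23) = 30 + (70)e^(-2.768) ≈ 34.4°C.


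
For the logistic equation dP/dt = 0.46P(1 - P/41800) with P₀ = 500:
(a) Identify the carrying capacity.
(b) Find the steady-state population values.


Logistic ODE dP/dt = 0.46P(1 - P/41800) has equilibria where dP/dt = 0, i.e. P = 0 or P = 41800.
The coefficient (1 - P/K) = 0 when P = K, identifying K = 41800 as the carrying capacity.
(a) K = 41800; (b) equilibria P = 0 and P = 41800.


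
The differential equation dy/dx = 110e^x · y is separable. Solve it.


Separate variables: dy/y = 110e^x dx.
Integrate: ln|y| = 110e^x + C₀.
Exponentiate: y = Ce^(110e^x).


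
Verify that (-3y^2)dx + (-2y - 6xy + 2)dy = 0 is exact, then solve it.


Check exactness: ∂M/∂y = -6y and ∂N/∂x = -6y; equal, so the equation is exact.
Integrate M with respect to x (treating y as constant): ∫M dx = -3xy^2 + h(y).
Differentiate w.r.t. y and set equal to N: the x-dependent terms already match, leaving h'(y) = -2y + 2. Integrate: h(y) = -y^2 + 2y.
So F(x,y) = -y^2 - 3xy^2 + 2y.
General solution: -y^2 - 3xy^2 + 2y = C.


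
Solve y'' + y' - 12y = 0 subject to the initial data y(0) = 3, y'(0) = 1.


Characteristic roots of r² + r - 12 = 0 are 3, -4.
General solution y = c₁ e^(3x) + c₂ e^(-4x).
Apply y(0) = 3: c₁ + c₂ = 3. Apply y'(0) = 1: 3 c₁ - 4 c₂ = 1.
Solve: c₁ = 13/7, c₂ = 8/7.
Particular solution: y = (13/7)e^(3x) + (8/7)e^(-4x).


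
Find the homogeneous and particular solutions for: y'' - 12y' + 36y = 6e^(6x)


Characteristic polynomial (r - 6)² = 0; repeated root r = 6.
y_h = (C₁ + C₂x)e^(6x). Forcing matches the repeated root (resonance), so try y_p = Ax² e^(6x).
Substitute and solve for A: 2A = 6, so A = 3.
General solution: y = (C₁ + C₂x + 3x²)e^(6x).


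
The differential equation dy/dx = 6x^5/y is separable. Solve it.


Separate variables: y dy = 6x^5 dx.
Integrate both sides: y²/2 = x^6 + C₀.
Multiply by 2: y² = 2x^6 + C.


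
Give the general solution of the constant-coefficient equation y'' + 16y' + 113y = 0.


Characteristic equation: r² + 16r + 113 = 0.
Discriminant is negative; roots r = -8 ± 7i (complex conjugate pair).
General solution uses e^(α x)(C₁ cos(β x) + C₂ sin(β x)): y = e^(-8x)(C₁cos(7x) + C₂sin(7x)).


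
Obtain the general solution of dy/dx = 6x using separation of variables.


Integrate both sides with respect to x: y = ∫ 6x dx = 3x^2 + C.


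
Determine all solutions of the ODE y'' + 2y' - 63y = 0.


Characteristic equation: r² + 2r - 63 = 0.
Factor: (r + 9)(r - 7) = 0 ⇒ r = -9, 7 (distinct real).
General solution: y = C₁e^(-9x) + C₂e^(7x).


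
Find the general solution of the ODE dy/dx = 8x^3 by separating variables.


Integrate both sides with respect to x: y = ∫ 8x^3 dx = 2x^4 + C.


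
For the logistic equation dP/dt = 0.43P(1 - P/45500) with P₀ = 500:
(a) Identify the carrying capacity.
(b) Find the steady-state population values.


Logistic ODE dP/dt = 0.43P(1 - P/45500) has equilibria where dP/dt = 0, i.e. P = 0 or P = 45500.
The coefficient (1 - P/K) = 0 when P = K, identifying K = 45500 as the carrying capacity.
(a) K = 45500; (b) equilibria P = 0 and P = 45500.


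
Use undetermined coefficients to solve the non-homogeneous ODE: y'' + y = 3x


Homogeneous: r² + 1 = 0 ⇒ r = ±1i, y_h = C₁cos(x) + C₂sin(x).
Polynomial forcing; try y_p = Ax + B. Then y_p'' + 1 y_p = 1(Ax + B) = 3x, so B = 0 and A = 3.
General solution: y = C₁cos(x) + C₂sin(x) + 3x.


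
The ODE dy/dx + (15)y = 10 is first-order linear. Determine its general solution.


P(x) = 15, Q(x) = 10; integrating factor μ = e^(15x).
(μ y)' = 10e^(15x) ⇒ μ y = (2/3)e^(15x) + C.
Divide by μ: y = 2/3 + Ce^(-15x).


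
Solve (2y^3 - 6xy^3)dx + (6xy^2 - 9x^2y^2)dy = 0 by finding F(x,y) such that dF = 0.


Check exactness: ∂M/∂y = 6y^2 - 18xy^2 and ∂N/∂x = 6y^2 - 18xy^2; equal, so the equation is exact.
Integrate M with respect to x (treating y as constant): ∫M dx = 2xy^3 - 3x^2y^3 + h(y).
Differentiate w.r.t. y and set equal to N: all terms match, so h'(y) = 0 and h is a constant absorbed into C.
General solution: 2xy^3 - 3x^2y^3 = C.


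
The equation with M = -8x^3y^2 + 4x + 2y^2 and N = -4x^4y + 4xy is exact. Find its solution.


Check exactness: ∂M/∂y = -16x^3y + 4y and ∂N/∂x = -16x^3y + 4y; equal, so the equation is exact.
Integrate M with respect to x (treating y as constant): ∫M dx = -2x^4y^2 + 2x^2 + 2xy^2 + h(y).
Differentiate w.r.t. y and set equal to N: all terms match, so h'(y) = 0 and h is a constant absorbed into C.
General solution: -2x^4y^2 + 2x^2 + 2xy^2 = C.


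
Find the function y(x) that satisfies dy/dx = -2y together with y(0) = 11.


General solution of y' = -2y is y = Ce^(-2x).
Apply y(0) = 11: C = 11.
Particular solution: y = 11e^(-2x).


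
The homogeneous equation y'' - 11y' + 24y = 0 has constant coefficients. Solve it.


Characteristic equation: r² - 11r + 24 = 0.
Factor: (r - 3)(r - 8) = 0 ⇒ r = 3, 8 (distinct real).
General solution: y = C₁e^(3x) + C₂e^(8x).


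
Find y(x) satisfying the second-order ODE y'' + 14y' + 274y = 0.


Characteristic equation: r² + 14r + 274 = 0.
Discriminant is negative; roots r = -7 ± 15i (complex conjugate pair).
General solution uses e^(α x)(C₁ cos(β x) + C₂ sin(β x)): y = e^(-7x)(C₁cos(15x) + C₂sin(15x)).


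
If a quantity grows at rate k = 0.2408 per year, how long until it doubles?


Exponential growth: P(t) = P₀ e^(0.2408t). Set P(t)/P₀ = 2: e^(0.2408t) = 2.
Solve: t = ln(2)/0.2408 ≈ 2.88 years.


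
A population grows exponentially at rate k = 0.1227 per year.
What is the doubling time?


Exponential growth: P(t) = P₀ e^(0.1227t). Set P(t)/P₀ = 2: e^(0.1227t) = 2.
Solve: t = ln(2)/0.1227 ≈ 5.65 years.


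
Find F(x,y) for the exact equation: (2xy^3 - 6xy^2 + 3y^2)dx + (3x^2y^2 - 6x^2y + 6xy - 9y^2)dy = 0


Check exactness: ∂M/∂y = 6xy^2 - 12xy + 6y and ∂N/∂x = 6xy^2 - 12xy + 6y; equal, so the equation is exact.
Integrate M with respect to x (treating y as constant): ∫M dx = x^2y^3 - 3x^2y^2 + 3xy^2 + h(y).
Differentiate w.r.t. y and set equal to N: the x-dependent terms already match, leaving h'(y) = -9y^2. Integrate: h(y) = -3y^3.
So F(x,y) = x^2y^3 - 3x^2y^2 + 3xy^2 - 3y^3.
General solution: x^2y^3 - 3x^2y^2 + 3xy^2 - 3y^3 = C.


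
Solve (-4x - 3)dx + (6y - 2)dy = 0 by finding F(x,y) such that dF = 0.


Check exactness: ∂M/∂y = 0 and ∂N/∂x = 0; equal, so the equation is exact.
Integrate M with respect to x (treating y as constant): ∫M dx = -2x^2 - 3x + h(y).
Differentiate w.r.t. y and set equal to N: the x-dependent terms already match, leaving h'(y) = 6y - 2. Integrate: h(y) = 3y^2 - 2y.
So F(x,y) = -2x^2 - 3x + 3y^2 - 2y.
General solution: -2x^2 - 3x + 3y^2 - 2y = C.


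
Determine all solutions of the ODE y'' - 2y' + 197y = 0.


Characteristic equation: r² - 2r + 197 = 0.
Discriminant is negative; roots r = 1 ± 14i (complex conjugate pair).
General solution uses e^(α x)(C₁ cos(β x) + C₂ sin(β x)): y = e^(x)(C₁cos(14x) + C₂sin(14x)).
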